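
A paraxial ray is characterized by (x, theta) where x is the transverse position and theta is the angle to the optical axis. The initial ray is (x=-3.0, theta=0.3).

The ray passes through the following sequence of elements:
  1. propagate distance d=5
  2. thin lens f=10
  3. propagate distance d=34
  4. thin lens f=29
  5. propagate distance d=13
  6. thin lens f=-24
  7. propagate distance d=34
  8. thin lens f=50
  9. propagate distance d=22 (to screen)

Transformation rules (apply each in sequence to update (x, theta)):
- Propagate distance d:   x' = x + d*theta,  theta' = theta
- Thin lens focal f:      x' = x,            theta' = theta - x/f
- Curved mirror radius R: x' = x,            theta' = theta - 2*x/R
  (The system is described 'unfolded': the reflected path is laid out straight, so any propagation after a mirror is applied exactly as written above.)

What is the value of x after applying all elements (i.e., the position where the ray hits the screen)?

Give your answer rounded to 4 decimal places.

Initial: x=-3.0000 theta=0.3000
After 1 (propagate distance d=5): x=-1.5000 theta=0.3000
After 2 (thin lens f=10): x=-1.5000 theta=0.4500
After 3 (propagate distance d=34): x=13.8000 theta=0.4500
After 4 (thin lens f=29): x=13.8000 theta=-3/116 (≈-0.0259)
After 5 (propagate distance d=13): x=7809/580 (≈13.4638) theta=-3/116 (≈-0.0259)
After 6 (thin lens f=-24): x=7809/580 (≈13.4638) theta=2483/4640 (≈0.5351)
After 7 (propagate distance d=34): x=73447/2320 (≈31.6582) theta=2483/4640 (≈0.5351)
After 8 (thin lens f=50): x=73447/2320 (≈31.6582) theta=-2843/29000 (≈-0.0980)
After 9 (propagate distance d=22 (to screen)): x=1711083/58000 (≈29.5014) theta=-2843/29000 (≈-0.0980)
Rounded to 4 decimal places: x = 29.5014

Answer: 29.5014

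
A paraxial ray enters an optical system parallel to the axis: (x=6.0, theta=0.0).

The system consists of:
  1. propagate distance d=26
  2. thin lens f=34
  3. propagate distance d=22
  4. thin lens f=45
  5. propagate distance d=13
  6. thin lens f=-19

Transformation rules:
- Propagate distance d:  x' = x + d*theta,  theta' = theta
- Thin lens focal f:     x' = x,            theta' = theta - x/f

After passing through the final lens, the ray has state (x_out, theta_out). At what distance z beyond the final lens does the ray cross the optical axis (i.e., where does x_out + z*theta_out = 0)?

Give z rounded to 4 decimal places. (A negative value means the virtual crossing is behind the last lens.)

Initial: x=6.0000 theta=0.0000
After 1 (propagate distance d=26): x=6.0000 theta=0.0000
After 2 (thin lens f=34): x=6.0000 theta=-3/17 (≈-0.1765)
After 3 (propagate distance d=22): x=36/17 (≈2.1176) theta=-3/17 (≈-0.1765)
After 4 (thin lens f=45): x=36/17 (≈2.1176) theta=-19/85 (≈-0.2235)
After 5 (propagate distance d=13): x=-67/85 (≈-0.7882) theta=-19/85 (≈-0.2235)
After 6 (thin lens f=-19): x=-67/85 (≈-0.7882) theta=-428/1615 (≈-0.2650)
z_focus = -x_out/theta_out = -(-67/85)/(-428/1615) = -1273/428 ≈ -2.9743
Rounded to 4 decimal places: z = -2.9743

Answer: -2.9743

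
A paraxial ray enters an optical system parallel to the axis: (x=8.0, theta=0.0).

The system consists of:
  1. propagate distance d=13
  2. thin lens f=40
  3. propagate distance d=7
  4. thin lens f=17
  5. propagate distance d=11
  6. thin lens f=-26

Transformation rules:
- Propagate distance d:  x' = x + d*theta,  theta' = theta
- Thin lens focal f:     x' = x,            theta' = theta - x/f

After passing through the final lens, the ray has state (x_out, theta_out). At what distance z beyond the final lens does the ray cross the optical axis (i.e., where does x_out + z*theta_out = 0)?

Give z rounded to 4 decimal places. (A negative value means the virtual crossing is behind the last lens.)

Answer: 0.2219

Derivation:
Initial: x=8.0000 theta=0.0000
After 1 (propagate distance d=13): x=8.0000 theta=0.0000
After 2 (thin lens f=40): x=8.0000 theta=-0.2000
After 3 (propagate distance d=7): x=6.6000 theta=-0.2000
After 4 (thin lens f=17): x=6.6000 theta=-10/17 (≈-0.5882)
After 5 (propagate distance d=11): x=11/85 (≈0.1294) theta=-10/17 (≈-0.5882)
After 6 (thin lens f=-26): x=11/85 (≈0.1294) theta=-1289/2210 (≈-0.5833)
z_focus = -x_out/theta_out = -(11/85)/(-1289/2210) = 286/1289 ≈ 0.2219
Rounded to 4 decimal places: z = 0.2219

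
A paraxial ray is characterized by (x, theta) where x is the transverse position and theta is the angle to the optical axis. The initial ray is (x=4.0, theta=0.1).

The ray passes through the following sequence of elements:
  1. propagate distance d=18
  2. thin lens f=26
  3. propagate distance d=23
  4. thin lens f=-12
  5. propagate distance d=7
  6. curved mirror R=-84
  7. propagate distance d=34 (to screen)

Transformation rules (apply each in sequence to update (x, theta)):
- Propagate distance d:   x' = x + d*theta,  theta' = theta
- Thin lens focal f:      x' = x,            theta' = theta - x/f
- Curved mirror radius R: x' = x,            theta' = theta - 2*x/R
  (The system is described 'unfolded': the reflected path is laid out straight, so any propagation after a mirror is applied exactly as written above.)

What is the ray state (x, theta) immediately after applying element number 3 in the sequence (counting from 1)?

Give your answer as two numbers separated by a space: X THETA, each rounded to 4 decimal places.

Answer: 2.9692 -0.1231

Derivation:
Initial: x=4.0000 theta=0.1000
After 1 (propagate distance d=18): x=5.8000 theta=0.1000
After 2 (thin lens f=26): x=5.8000 theta=-8/65 (≈-0.1231)
After 3 (propagate distance d=23): x=193/65 (≈2.9692) theta=-8/65 (≈-0.1231)
Rounded to 4 decimal places: x = 2.9692, theta = -0.1231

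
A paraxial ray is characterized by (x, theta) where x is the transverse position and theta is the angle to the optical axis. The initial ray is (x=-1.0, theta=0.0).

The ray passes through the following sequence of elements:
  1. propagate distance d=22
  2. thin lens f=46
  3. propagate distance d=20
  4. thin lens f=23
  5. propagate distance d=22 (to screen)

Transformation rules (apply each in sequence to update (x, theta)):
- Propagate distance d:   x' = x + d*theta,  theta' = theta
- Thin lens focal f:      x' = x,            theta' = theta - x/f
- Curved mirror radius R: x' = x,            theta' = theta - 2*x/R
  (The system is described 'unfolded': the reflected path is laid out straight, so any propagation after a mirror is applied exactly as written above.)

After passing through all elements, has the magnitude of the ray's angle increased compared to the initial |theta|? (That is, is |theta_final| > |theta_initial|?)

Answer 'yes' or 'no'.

Initial: x=-1.0000 theta=0.0000
After 1 (propagate distance d=22): x=-1.0000 theta=0.0000
After 2 (thin lens f=46): x=-1.0000 theta=1/46 (≈0.0217)
After 3 (propagate distance d=20): x=-13/23 (≈-0.5652) theta=1/46 (≈0.0217)
After 4 (thin lens f=23): x=-13/23 (≈-0.5652) theta=49/1058 (≈0.0463)
After 5 (propagate distance d=22 (to screen)): x=240/529 (≈0.4537) theta=49/1058 (≈0.0463)
|theta_initial|=0.0000 |theta_final|=49/1058 (≈0.0463) -> increased

Answer: yes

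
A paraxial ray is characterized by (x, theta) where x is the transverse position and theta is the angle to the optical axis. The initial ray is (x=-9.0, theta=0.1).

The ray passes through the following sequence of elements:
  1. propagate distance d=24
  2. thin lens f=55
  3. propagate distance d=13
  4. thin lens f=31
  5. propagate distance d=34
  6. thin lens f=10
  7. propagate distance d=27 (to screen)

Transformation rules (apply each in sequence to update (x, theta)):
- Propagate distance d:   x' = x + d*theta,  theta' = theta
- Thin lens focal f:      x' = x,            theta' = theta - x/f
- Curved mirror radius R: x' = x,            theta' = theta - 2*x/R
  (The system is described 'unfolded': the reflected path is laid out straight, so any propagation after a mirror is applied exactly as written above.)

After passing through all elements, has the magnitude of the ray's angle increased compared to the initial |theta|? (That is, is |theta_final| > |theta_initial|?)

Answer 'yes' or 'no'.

Answer: yes

Derivation:
Initial: x=-9.0000 theta=0.1000
After 1 (propagate distance d=24): x=-6.6000 theta=0.1000
After 2 (thin lens f=55): x=-6.6000 theta=0.2200
After 3 (propagate distance d=13): x=-3.7400 theta=0.2200
After 4 (thin lens f=31): x=-3.7400 theta=264/775 (≈0.3406)
After 5 (propagate distance d=34): x=2431/310 (≈7.8419) theta=264/775 (≈0.3406)
After 6 (thin lens f=10): x=2431/310 (≈7.8419) theta=-55/124 (≈-0.4435)
After 7 (propagate distance d=27 (to screen)): x=-2563/620 (≈-4.1339) theta=-55/124 (≈-0.4435)
|theta_initial|=0.1000 |theta_final|=55/124 (≈0.4435) -> increased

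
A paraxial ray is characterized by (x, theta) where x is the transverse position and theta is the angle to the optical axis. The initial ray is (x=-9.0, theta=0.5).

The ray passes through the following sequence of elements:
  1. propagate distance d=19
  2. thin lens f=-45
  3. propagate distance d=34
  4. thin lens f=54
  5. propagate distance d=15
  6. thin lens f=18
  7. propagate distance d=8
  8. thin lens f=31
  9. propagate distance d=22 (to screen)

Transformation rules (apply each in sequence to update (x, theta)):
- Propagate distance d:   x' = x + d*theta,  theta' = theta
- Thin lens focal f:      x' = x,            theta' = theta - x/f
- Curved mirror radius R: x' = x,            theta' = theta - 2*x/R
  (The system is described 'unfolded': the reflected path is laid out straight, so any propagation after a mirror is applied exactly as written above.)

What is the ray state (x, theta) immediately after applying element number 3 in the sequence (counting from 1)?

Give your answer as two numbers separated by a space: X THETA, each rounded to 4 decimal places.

Answer: 17.8778 0.5111

Derivation:
Initial: x=-9.0000 theta=0.5000
After 1 (propagate distance d=19): x=0.5000 theta=0.5000
After 2 (thin lens f=-45): x=0.5000 theta=23/45 (≈0.5111)
After 3 (propagate distance d=34): x=1609/90 (≈17.8778) theta=23/45 (≈0.5111)
Rounded to 4 decimal places: x = 17.8778, theta = 0.5111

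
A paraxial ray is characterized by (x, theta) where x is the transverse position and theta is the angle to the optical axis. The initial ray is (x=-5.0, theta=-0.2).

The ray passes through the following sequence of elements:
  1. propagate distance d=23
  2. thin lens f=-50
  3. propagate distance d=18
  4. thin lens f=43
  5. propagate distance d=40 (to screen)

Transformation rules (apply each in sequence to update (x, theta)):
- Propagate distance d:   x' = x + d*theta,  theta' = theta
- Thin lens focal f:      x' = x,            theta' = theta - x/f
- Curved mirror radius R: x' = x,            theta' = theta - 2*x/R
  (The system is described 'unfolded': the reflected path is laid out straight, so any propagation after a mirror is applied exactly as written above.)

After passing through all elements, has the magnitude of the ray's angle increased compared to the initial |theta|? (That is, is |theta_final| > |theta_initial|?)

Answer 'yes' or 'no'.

Answer: no

Derivation:
Initial: x=-5.0000 theta=-0.2000
After 1 (propagate distance d=23): x=-9.6000 theta=-0.2000
After 2 (thin lens f=-50): x=-9.6000 theta=-0.3920
After 3 (propagate distance d=18): x=-16.6560 theta=-0.3920
After 4 (thin lens f=43): x=-16.6560 theta=-1/215 (≈-0.0047)
After 5 (propagate distance d=40 (to screen)): x=-90526/5375 (≈-16.8420) theta=-1/215 (≈-0.0047)
|theta_initial|=0.2000 |theta_final|=1/215 (≈0.0047) -> not increased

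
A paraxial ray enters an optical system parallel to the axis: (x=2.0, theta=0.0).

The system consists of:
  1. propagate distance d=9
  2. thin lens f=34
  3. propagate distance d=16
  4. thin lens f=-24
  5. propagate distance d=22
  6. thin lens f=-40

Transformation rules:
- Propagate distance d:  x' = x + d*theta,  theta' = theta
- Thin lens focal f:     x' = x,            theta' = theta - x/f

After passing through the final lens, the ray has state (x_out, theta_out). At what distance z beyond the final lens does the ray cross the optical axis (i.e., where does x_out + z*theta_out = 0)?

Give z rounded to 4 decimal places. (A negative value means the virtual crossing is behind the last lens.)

Initial: x=2.0000 theta=0.0000
After 1 (propagate distance d=9): x=2.0000 theta=0.0000
After 2 (thin lens f=34): x=2.0000 theta=-1/17 (≈-0.0588)
After 3 (propagate distance d=16): x=18/17 (≈1.0588) theta=-1/17 (≈-0.0588)
After 4 (thin lens f=-24): x=18/17 (≈1.0588) theta=-1/68 (≈-0.0147)
After 5 (propagate distance d=22): x=25/34 (≈0.7353) theta=-1/68 (≈-0.0147)
After 6 (thin lens f=-40): x=25/34 (≈0.7353) theta=1/272 (≈0.0037)
z_focus = -x_out/theta_out = -(25/34)/(1/272) = -200.0000
Rounded to 4 decimal places: z = -200.0000

Answer: -200.0000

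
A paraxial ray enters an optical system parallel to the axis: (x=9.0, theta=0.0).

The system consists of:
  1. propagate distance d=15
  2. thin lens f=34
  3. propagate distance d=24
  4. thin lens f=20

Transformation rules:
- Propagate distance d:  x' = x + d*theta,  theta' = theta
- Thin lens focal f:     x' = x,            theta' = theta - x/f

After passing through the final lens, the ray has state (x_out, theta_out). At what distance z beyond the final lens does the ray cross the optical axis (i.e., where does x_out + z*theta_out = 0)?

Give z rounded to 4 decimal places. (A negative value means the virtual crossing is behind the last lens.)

Answer: 6.6667

Derivation:
Initial: x=9.0000 theta=0.0000
After 1 (propagate distance d=15): x=9.0000 theta=0.0000
After 2 (thin lens f=34): x=9.0000 theta=-9/34 (≈-0.2647)
After 3 (propagate distance d=24): x=45/17 (≈2.6471) theta=-9/34 (≈-0.2647)
After 4 (thin lens f=20): x=45/17 (≈2.6471) theta=-27/68 (≈-0.3971)
z_focus = -x_out/theta_out = -(45/17)/(-27/68) = 20/3 ≈ 6.6667
Rounded to 4 decimal places: z = 6.6667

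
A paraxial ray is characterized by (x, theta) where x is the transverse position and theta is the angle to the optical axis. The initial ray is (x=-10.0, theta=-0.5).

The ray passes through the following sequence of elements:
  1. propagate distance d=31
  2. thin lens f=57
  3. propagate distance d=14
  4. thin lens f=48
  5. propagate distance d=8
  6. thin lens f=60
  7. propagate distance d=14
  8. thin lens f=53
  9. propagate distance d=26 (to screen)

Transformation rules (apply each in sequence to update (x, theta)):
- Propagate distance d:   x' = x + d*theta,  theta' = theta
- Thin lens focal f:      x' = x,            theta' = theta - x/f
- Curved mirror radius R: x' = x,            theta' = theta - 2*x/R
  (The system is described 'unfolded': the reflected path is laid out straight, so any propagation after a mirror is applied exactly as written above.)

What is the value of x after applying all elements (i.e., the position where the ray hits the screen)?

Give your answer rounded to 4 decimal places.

Answer: 17.3193

Derivation:
Initial: x=-10.0000 theta=-0.5000
After 1 (propagate distance d=31): x=-25.5000 theta=-0.5000
After 2 (thin lens f=57): x=-25.5000 theta=-1/19 (≈-0.0526)
After 3 (propagate distance d=14): x=-997/38 (≈-26.2368) theta=-1/19 (≈-0.0526)
After 4 (thin lens f=48): x=-997/38 (≈-26.2368) theta=901/1824 (≈0.4940)
After 5 (propagate distance d=8): x=-5081/228 (≈-22.2851) theta=901/1824 (≈0.4940)
After 6 (thin lens f=60): x=-5081/228 (≈-22.2851) theta=23677/27360 (≈0.8654)
After 7 (propagate distance d=14): x=-139121/13680 (≈-10.1697) theta=23677/27360 (≈0.8654)
After 8 (thin lens f=53): x=-139121/13680 (≈-10.1697) theta=170347/161120 (≈1.0573)
After 9 (propagate distance d=26 (to screen)): x=6278593/362520 (≈17.3193) theta=170347/161120 (≈1.0573)
Rounded to 4 decimal places: x = 17.3193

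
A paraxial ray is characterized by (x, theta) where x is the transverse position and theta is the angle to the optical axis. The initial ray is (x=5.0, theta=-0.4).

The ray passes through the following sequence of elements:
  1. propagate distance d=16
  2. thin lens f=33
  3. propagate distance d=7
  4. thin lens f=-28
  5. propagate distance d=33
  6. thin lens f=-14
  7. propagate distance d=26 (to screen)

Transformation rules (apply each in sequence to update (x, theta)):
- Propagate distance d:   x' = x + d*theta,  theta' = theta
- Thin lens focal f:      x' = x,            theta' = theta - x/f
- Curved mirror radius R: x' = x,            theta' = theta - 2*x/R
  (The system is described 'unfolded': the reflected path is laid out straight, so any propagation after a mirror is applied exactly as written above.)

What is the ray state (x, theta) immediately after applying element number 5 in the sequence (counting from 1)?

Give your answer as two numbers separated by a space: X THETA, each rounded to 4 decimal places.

Answer: -20.3030 -0.4970

Derivation:
Initial: x=5.0000 theta=-0.4000
After 1 (propagate distance d=16): x=-1.4000 theta=-0.4000
After 2 (thin lens f=33): x=-1.4000 theta=-59/165 (≈-0.3576)
After 3 (propagate distance d=7): x=-644/165 (≈-3.9030) theta=-59/165 (≈-0.3576)
After 4 (thin lens f=-28): x=-644/165 (≈-3.9030) theta=-82/165 (≈-0.4970)
After 5 (propagate distance d=33): x=-670/33 (≈-20.3030) theta=-82/165 (≈-0.4970)
Rounded to 4 decimal places: x = -20.3030, theta = -0.4970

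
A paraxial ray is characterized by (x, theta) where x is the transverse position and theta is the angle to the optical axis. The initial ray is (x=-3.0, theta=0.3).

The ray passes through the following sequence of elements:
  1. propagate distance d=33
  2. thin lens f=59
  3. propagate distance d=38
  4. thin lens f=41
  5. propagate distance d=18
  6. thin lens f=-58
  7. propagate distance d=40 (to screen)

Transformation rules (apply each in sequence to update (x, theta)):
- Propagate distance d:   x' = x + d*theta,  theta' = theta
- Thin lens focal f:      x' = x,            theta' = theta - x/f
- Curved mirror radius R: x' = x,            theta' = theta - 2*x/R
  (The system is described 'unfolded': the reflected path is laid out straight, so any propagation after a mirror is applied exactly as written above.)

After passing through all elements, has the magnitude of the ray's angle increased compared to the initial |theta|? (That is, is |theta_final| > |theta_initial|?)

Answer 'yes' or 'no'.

Initial: x=-3.0000 theta=0.3000
After 1 (propagate distance d=33): x=6.9000 theta=0.3000
After 2 (thin lens f=59): x=6.9000 theta=54/295 (≈0.1831)
After 3 (propagate distance d=38): x=1635/118 (≈13.8559) theta=54/295 (≈0.1831)
After 4 (thin lens f=41): x=1635/118 (≈13.8559) theta=-3747/24190 (≈-0.1549)
After 5 (propagate distance d=18): x=267729/24190 (≈11.0678) theta=-3747/24190 (≈-0.1549)
After 6 (thin lens f=-58): x=267729/24190 (≈11.0678) theta=50403/1403020 (≈0.0359)
After 7 (propagate distance d=40 (to screen)): x=8772201/701510 (≈12.5047) theta=50403/1403020 (≈0.0359)
|theta_initial|=0.3000 |theta_final|=50403/1403020 (≈0.0359) -> not increased

Answer: no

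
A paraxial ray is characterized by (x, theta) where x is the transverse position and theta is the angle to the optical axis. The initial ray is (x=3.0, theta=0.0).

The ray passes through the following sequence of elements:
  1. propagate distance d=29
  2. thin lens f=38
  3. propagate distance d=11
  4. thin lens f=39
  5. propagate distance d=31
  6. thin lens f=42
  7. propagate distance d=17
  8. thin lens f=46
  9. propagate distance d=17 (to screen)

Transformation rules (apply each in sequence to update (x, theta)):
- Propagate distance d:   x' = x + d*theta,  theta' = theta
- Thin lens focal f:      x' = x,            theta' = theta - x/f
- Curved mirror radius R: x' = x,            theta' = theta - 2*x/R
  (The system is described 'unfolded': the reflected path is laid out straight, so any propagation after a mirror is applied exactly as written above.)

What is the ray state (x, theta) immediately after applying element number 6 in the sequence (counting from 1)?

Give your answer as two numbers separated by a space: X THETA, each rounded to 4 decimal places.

Initial: x=3.0000 theta=0.0000
After 1 (propagate distance d=29): x=3.0000 theta=0.0000
After 2 (thin lens f=38): x=3.0000 theta=-3/38 (≈-0.0789)
After 3 (propagate distance d=11): x=81/38 (≈2.1316) theta=-3/38 (≈-0.0789)
After 4 (thin lens f=39): x=81/38 (≈2.1316) theta=-33/247 (≈-0.1336)
After 5 (propagate distance d=31): x=-993/494 (≈-2.0101) theta=-33/247 (≈-0.1336)
After 6 (thin lens f=42): x=-993/494 (≈-2.0101) theta=-593/6916 (≈-0.0857)
Rounded to 4 decimal places: x = -2.0101, theta = -0.0857

Answer: -2.0101 -0.0857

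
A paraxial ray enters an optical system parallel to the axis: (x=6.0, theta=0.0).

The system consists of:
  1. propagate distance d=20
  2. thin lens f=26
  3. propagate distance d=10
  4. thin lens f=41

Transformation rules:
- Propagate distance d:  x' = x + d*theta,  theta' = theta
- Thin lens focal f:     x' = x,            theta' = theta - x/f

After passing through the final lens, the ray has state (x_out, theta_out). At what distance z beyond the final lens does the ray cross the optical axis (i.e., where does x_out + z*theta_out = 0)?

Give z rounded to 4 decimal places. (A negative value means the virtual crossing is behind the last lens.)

Answer: 11.5088

Derivation:
Initial: x=6.0000 theta=0.0000
After 1 (propagate distance d=20): x=6.0000 theta=0.0000
After 2 (thin lens f=26): x=6.0000 theta=-3/13 (≈-0.2308)
After 3 (propagate distance d=10): x=48/13 (≈3.6923) theta=-3/13 (≈-0.2308)
After 4 (thin lens f=41): x=48/13 (≈3.6923) theta=-171/533 (≈-0.3208)
z_focus = -x_out/theta_out = -(48/13)/(-171/533) = 656/57 ≈ 11.5088
Rounded to 4 decimal places: z = 11.5088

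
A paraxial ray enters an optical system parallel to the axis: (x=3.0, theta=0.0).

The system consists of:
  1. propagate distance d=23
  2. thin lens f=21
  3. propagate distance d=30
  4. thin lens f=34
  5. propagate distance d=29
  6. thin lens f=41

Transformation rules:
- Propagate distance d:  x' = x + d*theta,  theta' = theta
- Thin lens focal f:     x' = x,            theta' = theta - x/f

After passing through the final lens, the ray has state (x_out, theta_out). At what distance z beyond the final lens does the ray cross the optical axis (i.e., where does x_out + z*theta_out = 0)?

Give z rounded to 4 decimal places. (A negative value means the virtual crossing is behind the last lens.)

Answer: 7045.1667

Derivation:
Initial: x=3.0000 theta=0.0000
After 1 (propagate distance d=23): x=3.0000 theta=0.0000
After 2 (thin lens f=21): x=3.0000 theta=-1/7 (≈-0.1429)
After 3 (propagate distance d=30): x=-9/7 (≈-1.2857) theta=-1/7 (≈-0.1429)
After 4 (thin lens f=34): x=-9/7 (≈-1.2857) theta=-25/238 (≈-0.1050)
After 5 (propagate distance d=29): x=-1031/238 (≈-4.3319) theta=-25/238 (≈-0.1050)
After 6 (thin lens f=41): x=-1031/238 (≈-4.3319) theta=3/4879 (≈0.0006)
z_focus = -x_out/theta_out = -(-1031/238)/(3/4879) = 42271/6 ≈ 7045.1667
Rounded to 4 decimal places: z = 7045.1667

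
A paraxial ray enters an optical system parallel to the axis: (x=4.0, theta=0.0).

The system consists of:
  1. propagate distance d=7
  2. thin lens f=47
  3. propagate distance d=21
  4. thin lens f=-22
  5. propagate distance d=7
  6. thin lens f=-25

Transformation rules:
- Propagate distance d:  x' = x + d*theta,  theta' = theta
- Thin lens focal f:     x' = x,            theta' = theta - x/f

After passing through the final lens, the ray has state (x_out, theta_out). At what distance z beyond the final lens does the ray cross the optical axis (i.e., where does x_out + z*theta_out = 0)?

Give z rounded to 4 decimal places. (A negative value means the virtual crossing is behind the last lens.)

Initial: x=4.0000 theta=0.0000
After 1 (propagate distance d=7): x=4.0000 theta=0.0000
After 2 (thin lens f=47): x=4.0000 theta=-4/47 (≈-0.0851)
After 3 (propagate distance d=21): x=104/47 (≈2.2128) theta=-4/47 (≈-0.0851)
After 4 (thin lens f=-22): x=104/47 (≈2.2128) theta=8/517 (≈0.0155)
After 5 (propagate distance d=7): x=1200/517 (≈2.3211) theta=8/517 (≈0.0155)
After 6 (thin lens f=-25): x=1200/517 (≈2.3211) theta=56/517 (≈0.1083)
z_focus = -x_out/theta_out = -(1200/517)/(56/517) = -150/7 ≈ -21.4286
Rounded to 4 decimal places: z = -21.4286

Answer: -21.4286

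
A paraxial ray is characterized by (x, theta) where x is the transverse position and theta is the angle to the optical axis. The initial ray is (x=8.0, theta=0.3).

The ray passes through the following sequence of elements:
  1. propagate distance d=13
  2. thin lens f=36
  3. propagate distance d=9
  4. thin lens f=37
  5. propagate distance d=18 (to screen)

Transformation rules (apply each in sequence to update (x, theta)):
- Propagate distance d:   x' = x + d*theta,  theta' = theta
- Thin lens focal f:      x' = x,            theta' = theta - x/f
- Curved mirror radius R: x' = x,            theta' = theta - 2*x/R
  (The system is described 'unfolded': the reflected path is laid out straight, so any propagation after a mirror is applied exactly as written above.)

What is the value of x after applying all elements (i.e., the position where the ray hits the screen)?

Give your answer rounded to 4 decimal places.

Initial: x=8.0000 theta=0.3000
After 1 (propagate distance d=13): x=11.9000 theta=0.3000
After 2 (thin lens f=36): x=11.9000 theta=-11/360 (≈-0.0306)
After 3 (propagate distance d=9): x=11.6250 theta=-11/360 (≈-0.0306)
After 4 (thin lens f=37): x=11.6250 theta=-574/1665 (≈-0.3447)
After 5 (propagate distance d=18 (to screen)): x=8021/1480 (≈5.4196) theta=-574/1665 (≈-0.3447)
Rounded to 4 decimal places: x = 5.4196

Answer: 5.4196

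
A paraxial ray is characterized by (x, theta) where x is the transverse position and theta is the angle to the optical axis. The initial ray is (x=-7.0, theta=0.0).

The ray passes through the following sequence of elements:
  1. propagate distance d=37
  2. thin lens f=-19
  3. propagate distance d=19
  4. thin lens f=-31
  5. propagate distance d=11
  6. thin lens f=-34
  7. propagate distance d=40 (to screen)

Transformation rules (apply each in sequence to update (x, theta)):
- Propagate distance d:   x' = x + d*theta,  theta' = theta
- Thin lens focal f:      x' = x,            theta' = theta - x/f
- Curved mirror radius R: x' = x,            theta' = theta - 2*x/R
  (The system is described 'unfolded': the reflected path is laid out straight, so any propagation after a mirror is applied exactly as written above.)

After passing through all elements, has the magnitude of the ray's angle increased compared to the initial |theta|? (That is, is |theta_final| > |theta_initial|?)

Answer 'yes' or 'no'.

Initial: x=-7.0000 theta=0.0000
After 1 (propagate distance d=37): x=-7.0000 theta=0.0000
After 2 (thin lens f=-19): x=-7.0000 theta=-7/19 (≈-0.3684)
After 3 (propagate distance d=19): x=-14.0000 theta=-7/19 (≈-0.3684)
After 4 (thin lens f=-31): x=-14.0000 theta=-483/589 (≈-0.8200)
After 5 (propagate distance d=11): x=-13559/589 (≈-23.0204) theta=-483/589 (≈-0.8200)
After 6 (thin lens f=-34): x=-13559/589 (≈-23.0204) theta=-29981/20026 (≈-1.4971)
After 7 (propagate distance d=40 (to screen)): x=-830123/10013 (≈-82.9045) theta=-29981/20026 (≈-1.4971)
|theta_initial|=0.0000 |theta_final|=29981/20026 (≈1.4971) -> increased

Answer: yes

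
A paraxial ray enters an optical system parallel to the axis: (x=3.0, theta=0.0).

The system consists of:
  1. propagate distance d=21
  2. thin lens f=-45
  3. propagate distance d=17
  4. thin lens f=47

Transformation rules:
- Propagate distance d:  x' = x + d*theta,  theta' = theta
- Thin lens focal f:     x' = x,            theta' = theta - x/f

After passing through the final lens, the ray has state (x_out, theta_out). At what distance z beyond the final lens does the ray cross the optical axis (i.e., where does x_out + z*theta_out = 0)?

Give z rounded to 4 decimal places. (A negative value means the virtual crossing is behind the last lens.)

Initial: x=3.0000 theta=0.0000
After 1 (propagate distance d=21): x=3.0000 theta=0.0000
After 2 (thin lens f=-45): x=3.0000 theta=1/15 (≈0.0667)
After 3 (propagate distance d=17): x=62/15 (≈4.1333) theta=1/15 (≈0.0667)
After 4 (thin lens f=47): x=62/15 (≈4.1333) theta=-1/47 (≈-0.0213)
z_focus = -x_out/theta_out = -(62/15)/(-1/47) = 2914/15 ≈ 194.2667
Rounded to 4 decimal places: z = 194.2667

Answer: 194.2667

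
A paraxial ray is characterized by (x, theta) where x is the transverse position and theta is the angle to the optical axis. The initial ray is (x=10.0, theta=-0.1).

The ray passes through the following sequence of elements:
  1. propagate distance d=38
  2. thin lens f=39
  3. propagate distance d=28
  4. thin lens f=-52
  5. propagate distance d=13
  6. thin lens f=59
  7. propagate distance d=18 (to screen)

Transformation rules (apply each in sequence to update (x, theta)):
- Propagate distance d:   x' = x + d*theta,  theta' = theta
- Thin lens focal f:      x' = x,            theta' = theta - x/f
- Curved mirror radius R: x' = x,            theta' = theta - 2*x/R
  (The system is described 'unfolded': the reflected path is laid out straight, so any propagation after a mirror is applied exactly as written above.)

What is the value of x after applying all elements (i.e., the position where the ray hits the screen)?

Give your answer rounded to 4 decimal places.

Initial: x=10.0000 theta=-0.1000
After 1 (propagate distance d=38): x=6.2000 theta=-0.1000
After 2 (thin lens f=39): x=6.2000 theta=-101/390 (≈-0.2590)
After 3 (propagate distance d=28): x=-41/39 (≈-1.0513) theta=-101/390 (≈-0.2590)
After 4 (thin lens f=-52): x=-41/39 (≈-1.0513) theta=-2831/10140 (≈-0.2792)
After 5 (propagate distance d=13): x=-1217/260 (≈-4.6808) theta=-2831/10140 (≈-0.2792)
After 6 (thin lens f=59): x=-1217/260 (≈-4.6808) theta=-59783/299130 (≈-0.1999)
After 7 (propagate distance d=18 (to screen)): x=-330167/39884 (≈-8.2782) theta=-59783/299130 (≈-0.1999)
Rounded to 4 decimal places: x = -8.2782

Answer: -8.2782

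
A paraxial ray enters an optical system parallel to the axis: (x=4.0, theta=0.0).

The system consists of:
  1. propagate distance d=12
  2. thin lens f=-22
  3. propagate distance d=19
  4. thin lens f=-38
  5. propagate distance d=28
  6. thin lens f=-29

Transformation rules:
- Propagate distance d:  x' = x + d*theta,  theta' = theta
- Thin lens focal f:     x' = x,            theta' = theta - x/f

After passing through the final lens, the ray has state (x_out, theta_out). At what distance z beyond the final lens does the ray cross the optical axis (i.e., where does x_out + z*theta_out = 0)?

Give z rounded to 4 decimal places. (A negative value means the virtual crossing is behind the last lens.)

Initial: x=4.0000 theta=0.0000
After 1 (propagate distance d=12): x=4.0000 theta=0.0000
After 2 (thin lens f=-22): x=4.0000 theta=2/11 (≈0.1818)
After 3 (propagate distance d=19): x=82/11 (≈7.4545) theta=2/11 (≈0.1818)
After 4 (thin lens f=-38): x=82/11 (≈7.4545) theta=79/209 (≈0.3780)
After 5 (propagate distance d=28): x=3770/209 (≈18.0383) theta=79/209 (≈0.3780)
After 6 (thin lens f=-29): x=3770/209 (≈18.0383) theta=1.0000
z_focus = -x_out/theta_out = -(3770/209)/(1.0000) = -3770/209 ≈ -18.0383
Rounded to 4 decimal places: z = -18.0383

Answer: -18.0383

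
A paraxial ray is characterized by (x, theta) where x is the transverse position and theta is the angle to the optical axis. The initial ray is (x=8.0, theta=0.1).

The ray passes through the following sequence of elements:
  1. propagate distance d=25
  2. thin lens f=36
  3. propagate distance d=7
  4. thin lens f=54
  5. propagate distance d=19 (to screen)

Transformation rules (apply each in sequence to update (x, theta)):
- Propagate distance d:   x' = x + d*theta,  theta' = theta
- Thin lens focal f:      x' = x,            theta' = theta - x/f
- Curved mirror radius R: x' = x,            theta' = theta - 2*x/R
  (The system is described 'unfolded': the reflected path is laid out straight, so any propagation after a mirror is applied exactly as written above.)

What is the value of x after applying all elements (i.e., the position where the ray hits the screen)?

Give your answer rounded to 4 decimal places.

Answer: 2.2943

Derivation:
Initial: x=8.0000 theta=0.1000
After 1 (propagate distance d=25): x=10.5000 theta=0.1000
After 2 (thin lens f=36): x=10.5000 theta=-23/120 (≈-0.1917)
After 3 (propagate distance d=7): x=1099/120 (≈9.1583) theta=-23/120 (≈-0.1917)
After 4 (thin lens f=54): x=1099/120 (≈9.1583) theta=-2341/6480 (≈-0.3613)
After 5 (propagate distance d=19 (to screen)): x=14867/6480 (≈2.2943) theta=-2341/6480 (≈-0.3613)
Rounded to 4 decimal places: x = 2.2943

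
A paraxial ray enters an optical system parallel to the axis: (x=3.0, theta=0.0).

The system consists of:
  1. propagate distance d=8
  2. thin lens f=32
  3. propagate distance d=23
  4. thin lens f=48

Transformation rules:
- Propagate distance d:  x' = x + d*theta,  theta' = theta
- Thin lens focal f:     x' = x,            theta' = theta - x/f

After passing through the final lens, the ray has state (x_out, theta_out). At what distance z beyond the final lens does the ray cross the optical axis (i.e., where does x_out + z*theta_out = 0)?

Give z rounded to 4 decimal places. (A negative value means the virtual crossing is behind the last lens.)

Answer: 7.5789

Derivation:
Initial: x=3.0000 theta=0.0000
After 1 (propagate distance d=8): x=3.0000 theta=0.0000
After 2 (thin lens f=32): x=3.0000 theta=-3/32 (≈-0.0938)
After 3 (propagate distance d=23): x=27/32 (≈0.8438) theta=-3/32 (≈-0.0938)
After 4 (thin lens f=48): x=27/32 (≈0.8438) theta=-57/512 (≈-0.1113)
z_focus = -x_out/theta_out = -(27/32)/(-57/512) = 144/19 ≈ 7.5789
Rounded to 4 decimal places: z = 7.5789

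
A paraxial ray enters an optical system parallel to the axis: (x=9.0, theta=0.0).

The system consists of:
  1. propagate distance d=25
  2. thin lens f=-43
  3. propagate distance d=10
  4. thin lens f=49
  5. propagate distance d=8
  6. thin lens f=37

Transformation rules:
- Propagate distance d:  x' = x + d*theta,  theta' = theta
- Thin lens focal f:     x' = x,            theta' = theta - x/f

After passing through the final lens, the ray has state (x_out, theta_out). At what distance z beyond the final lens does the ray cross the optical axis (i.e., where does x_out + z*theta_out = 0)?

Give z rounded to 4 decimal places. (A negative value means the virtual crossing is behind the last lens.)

Initial: x=9.0000 theta=0.0000
After 1 (propagate distance d=25): x=9.0000 theta=0.0000
After 2 (thin lens f=-43): x=9.0000 theta=9/43 (≈0.2093)
After 3 (propagate distance d=10): x=477/43 (≈11.0930) theta=9/43 (≈0.2093)
After 4 (thin lens f=49): x=477/43 (≈11.0930) theta=-36/2107 (≈-0.0171)
After 5 (propagate distance d=8): x=23085/2107 (≈10.9563) theta=-36/2107 (≈-0.0171)
After 6 (thin lens f=37): x=23085/2107 (≈10.9563) theta=-24417/77959 (≈-0.3132)
z_focus = -x_out/theta_out = -(23085/2107)/(-24417/77959) = 94905/2713 ≈ 34.9816
Rounded to 4 decimal places: z = 34.9816

Answer: 34.9816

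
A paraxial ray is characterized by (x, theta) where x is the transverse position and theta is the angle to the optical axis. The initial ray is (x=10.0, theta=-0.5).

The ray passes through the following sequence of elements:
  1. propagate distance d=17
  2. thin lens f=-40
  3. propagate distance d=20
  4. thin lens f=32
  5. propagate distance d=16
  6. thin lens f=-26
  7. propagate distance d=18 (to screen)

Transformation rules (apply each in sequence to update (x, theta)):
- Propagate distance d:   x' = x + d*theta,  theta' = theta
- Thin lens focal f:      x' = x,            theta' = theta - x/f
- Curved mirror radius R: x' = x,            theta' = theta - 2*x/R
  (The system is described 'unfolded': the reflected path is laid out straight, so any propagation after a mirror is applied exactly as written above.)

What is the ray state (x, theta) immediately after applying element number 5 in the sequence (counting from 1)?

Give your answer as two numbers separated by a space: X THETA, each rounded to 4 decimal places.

Answer: -11.2750 -0.2203

Derivation:
Initial: x=10.0000 theta=-0.5000
After 1 (propagate distance d=17): x=1.5000 theta=-0.5000
After 2 (thin lens f=-40): x=1.5000 theta=-0.4625
After 3 (propagate distance d=20): x=-7.7500 theta=-0.4625
After 4 (thin lens f=32): x=-7.7500 theta=-141/640 (≈-0.2203)
After 5 (propagate distance d=16): x=-11.2750 theta=-141/640 (≈-0.2203)
Rounded to 4 decimal places: x = -11.2750, theta = -0.2203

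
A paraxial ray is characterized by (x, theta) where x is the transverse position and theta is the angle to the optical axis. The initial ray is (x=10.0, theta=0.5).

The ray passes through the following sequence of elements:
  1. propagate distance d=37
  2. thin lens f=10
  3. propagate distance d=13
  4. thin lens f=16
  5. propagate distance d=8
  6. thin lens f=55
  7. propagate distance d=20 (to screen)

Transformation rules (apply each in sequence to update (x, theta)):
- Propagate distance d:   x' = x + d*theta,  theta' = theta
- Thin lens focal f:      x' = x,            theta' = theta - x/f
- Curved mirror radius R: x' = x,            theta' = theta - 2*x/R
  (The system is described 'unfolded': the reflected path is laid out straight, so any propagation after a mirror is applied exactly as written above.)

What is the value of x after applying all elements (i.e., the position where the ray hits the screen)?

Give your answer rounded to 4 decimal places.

Initial: x=10.0000 theta=0.5000
After 1 (propagate distance d=37): x=28.5000 theta=0.5000
After 2 (thin lens f=10): x=28.5000 theta=-2.3500
After 3 (propagate distance d=13): x=-2.0500 theta=-2.3500
After 4 (thin lens f=16): x=-2.0500 theta=-711/320 (≈-2.2219)
After 5 (propagate distance d=8): x=-19.8250 theta=-711/320 (≈-2.2219)
After 6 (thin lens f=55): x=-19.8250 theta=-32761/17600 (≈-1.8614)
After 7 (propagate distance d=20 (to screen)): x=-50207/880 (≈-57.0534) theta=-32761/17600 (≈-1.8614)
Rounded to 4 decimal places: x = -57.0534

Answer: -57.0534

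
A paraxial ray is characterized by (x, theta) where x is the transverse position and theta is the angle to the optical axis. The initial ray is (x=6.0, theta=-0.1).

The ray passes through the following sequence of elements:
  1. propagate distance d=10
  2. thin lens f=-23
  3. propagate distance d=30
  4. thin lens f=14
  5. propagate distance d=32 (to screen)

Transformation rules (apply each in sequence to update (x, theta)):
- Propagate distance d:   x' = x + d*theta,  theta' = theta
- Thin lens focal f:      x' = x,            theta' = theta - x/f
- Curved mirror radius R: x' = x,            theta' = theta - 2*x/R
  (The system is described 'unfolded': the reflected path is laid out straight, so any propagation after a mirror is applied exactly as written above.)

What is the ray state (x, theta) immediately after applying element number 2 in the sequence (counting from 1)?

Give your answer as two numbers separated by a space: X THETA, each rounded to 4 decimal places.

Answer: 5.0000 0.1174

Derivation:
Initial: x=6.0000 theta=-0.1000
After 1 (propagate distance d=10): x=5.0000 theta=-0.1000
After 2 (thin lens f=-23): x=5.0000 theta=27/230 (≈0.1174)
Rounded to 4 decimal places: x = 5.0000, theta = 0.1174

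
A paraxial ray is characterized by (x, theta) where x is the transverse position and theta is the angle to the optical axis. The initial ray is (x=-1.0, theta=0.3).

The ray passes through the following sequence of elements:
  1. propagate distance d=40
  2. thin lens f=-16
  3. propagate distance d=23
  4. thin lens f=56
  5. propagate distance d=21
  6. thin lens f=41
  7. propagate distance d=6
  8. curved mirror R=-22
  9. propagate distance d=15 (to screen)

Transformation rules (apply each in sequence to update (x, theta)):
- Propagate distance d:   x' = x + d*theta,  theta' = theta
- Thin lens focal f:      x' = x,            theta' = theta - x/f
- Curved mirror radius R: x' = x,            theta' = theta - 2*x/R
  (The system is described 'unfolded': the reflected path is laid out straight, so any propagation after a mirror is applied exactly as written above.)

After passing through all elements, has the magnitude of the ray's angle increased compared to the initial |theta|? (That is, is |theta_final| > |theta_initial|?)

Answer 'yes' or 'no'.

Initial: x=-1.0000 theta=0.3000
After 1 (propagate distance d=40): x=11.0000 theta=0.3000
After 2 (thin lens f=-16): x=11.0000 theta=0.9875
After 3 (propagate distance d=23): x=33.7125 theta=0.9875
After 4 (thin lens f=56): x=33.7125 theta=1727/4480 (≈0.3855)
After 5 (propagate distance d=21): x=26757/640 (≈41.8078) theta=1727/4480 (≈0.3855)
After 6 (thin lens f=41): x=26757/640 (≈41.8078) theta=-29123/45920 (≈-0.6342)
After 7 (propagate distance d=6): x=6980307/183680 (≈38.0025) theta=-29123/45920 (≈-0.6342)
After 8 (curved mirror R=-22): x=6980307/183680 (≈38.0025) theta=1139779/404096 (≈2.8206)
After 9 (propagate distance d=15 (to screen)): x=81133401/1010240 (≈80.3110) theta=1139779/404096 (≈2.8206)
|theta_initial|=0.3000 |theta_final|=1139779/404096 (≈2.8206) -> increased

Answer: yes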